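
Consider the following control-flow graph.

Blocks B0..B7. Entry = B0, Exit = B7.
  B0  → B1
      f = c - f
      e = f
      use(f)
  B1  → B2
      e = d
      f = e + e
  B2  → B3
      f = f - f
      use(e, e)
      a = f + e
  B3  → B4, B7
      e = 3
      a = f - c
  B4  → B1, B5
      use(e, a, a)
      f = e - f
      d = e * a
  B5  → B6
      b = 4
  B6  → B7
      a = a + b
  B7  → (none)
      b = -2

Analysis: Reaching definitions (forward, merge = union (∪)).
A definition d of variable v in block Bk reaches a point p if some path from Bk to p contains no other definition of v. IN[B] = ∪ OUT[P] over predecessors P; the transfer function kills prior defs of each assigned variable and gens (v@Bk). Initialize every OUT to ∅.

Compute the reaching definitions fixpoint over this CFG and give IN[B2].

Answer: {a@B3, d@B4, e@B1, f@B1}

Derivation:
Per-block solution:
  B0: | IN={} | OUT={e@B0, f@B0}
  B1: | IN={a@B3, d@B4, e@B0, e@B3, f@B0, f@B4} | OUT={a@B3, d@B4, e@B1, f@B1}
  B2: | IN={a@B3, d@B4, e@B1, f@B1} | OUT={a@B2, d@B4, e@B1, f@B2}
  B3: | IN={a@B2, d@B4, e@B1, f@B2} | OUT={a@B3, d@B4, e@B3, f@B2}
  B4: | IN={a@B3, d@B4, e@B3, f@B2} | OUT={a@B3, d@B4, e@B3, f@B4}
  B5: | IN={a@B3, d@B4, e@B3, f@B4} | OUT={a@B3, b@B5, d@B4, e@B3, f@B4}
  B6: | IN={a@B3, b@B5, d@B4, e@B3, f@B4} | OUT={a@B6, b@B5, d@B4, e@B3, f@B4}
  B7: | IN={a@B3, a@B6, b@B5, d@B4, e@B3, f@B2, f@B4} | OUT={a@B3, a@B6, b@B7, d@B4, e@B3, f@B2, f@B4}

Merge at B2: IN[B2] = OUT[B1] = {a@B3, d@B4, e@B1, f@B1}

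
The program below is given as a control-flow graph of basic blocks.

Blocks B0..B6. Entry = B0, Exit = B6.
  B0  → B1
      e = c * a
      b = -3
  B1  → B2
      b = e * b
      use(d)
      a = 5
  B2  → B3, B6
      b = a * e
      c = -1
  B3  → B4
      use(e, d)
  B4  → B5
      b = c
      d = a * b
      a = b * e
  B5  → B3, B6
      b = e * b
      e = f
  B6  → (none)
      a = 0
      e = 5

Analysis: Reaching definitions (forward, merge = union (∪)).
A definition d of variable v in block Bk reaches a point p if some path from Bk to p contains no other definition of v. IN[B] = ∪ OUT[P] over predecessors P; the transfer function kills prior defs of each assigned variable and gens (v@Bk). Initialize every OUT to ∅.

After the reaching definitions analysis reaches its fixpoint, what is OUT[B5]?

Answer: {a@B4, b@B5, c@B2, d@B4, e@B5}

Derivation:
Converged values:
  B0: | IN={} | OUT={b@B0, e@B0}
  B1: | IN={b@B0, e@B0} | OUT={a@B1, b@B1, e@B0}
  B2: | IN={a@B1, b@B1, e@B0} | OUT={a@B1, b@B2, c@B2, e@B0}
  B3: | IN={a@B1, a@B4, b@B2, b@B5, c@B2, d@B4, e@B0, e@B5} | OUT={a@B1, a@B4, b@B2, b@B5, c@B2, d@B4, e@B0, e@B5}
  B4: | IN={a@B1, a@B4, b@B2, b@B5, c@B2, d@B4, e@B0, e@B5} | OUT={a@B4, b@B4, c@B2, d@B4, e@B0, e@B5}
  B5: | IN={a@B4, b@B4, c@B2, d@B4, e@B0, e@B5} | OUT={a@B4, b@B5, c@B2, d@B4, e@B5}
  B6: | IN={a@B1, a@B4, b@B2, b@B5, c@B2, d@B4, e@B0, e@B5} | OUT={a@B6, b@B2, b@B5, c@B2, d@B4, e@B6}

Merge at B5: IN[B5] = OUT[B4] = {a@B4, b@B4, c@B2, d@B4, e@B0, e@B5}
Applying B5's transfer function to that IN value gives OUT[B5] (row B5 above).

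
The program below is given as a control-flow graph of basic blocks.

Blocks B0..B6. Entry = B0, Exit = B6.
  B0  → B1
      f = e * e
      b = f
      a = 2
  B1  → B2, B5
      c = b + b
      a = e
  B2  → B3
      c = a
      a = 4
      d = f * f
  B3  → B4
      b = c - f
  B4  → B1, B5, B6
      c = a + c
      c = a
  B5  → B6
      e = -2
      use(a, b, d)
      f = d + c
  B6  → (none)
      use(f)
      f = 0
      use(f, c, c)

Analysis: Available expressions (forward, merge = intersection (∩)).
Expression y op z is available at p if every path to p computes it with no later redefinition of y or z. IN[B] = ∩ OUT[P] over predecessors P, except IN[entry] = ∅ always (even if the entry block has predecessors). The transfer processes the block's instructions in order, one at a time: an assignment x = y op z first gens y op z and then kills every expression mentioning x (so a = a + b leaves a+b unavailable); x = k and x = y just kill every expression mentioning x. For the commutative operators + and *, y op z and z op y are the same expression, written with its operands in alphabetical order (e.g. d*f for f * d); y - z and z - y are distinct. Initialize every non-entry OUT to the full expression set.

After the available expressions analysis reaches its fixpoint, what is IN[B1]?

Fixpoint table:
  B0:  IN={}  OUT={e*e}
  B1:  IN={e*e}  OUT={b+b, e*e}
  B2:  IN={b+b, e*e}  OUT={b+b, e*e, f*f}
  B3:  IN={b+b, e*e, f*f}  OUT={c-f, e*e, f*f}
  B4:  IN={c-f, e*e, f*f}  OUT={e*e, f*f}
  B5:  IN={e*e}  OUT={c+d}
  B6:  IN={}  OUT={}

Merge at B1: IN[B1] = OUT[B0] ∩ OUT[B4] = {e*e}

Answer: {e*e}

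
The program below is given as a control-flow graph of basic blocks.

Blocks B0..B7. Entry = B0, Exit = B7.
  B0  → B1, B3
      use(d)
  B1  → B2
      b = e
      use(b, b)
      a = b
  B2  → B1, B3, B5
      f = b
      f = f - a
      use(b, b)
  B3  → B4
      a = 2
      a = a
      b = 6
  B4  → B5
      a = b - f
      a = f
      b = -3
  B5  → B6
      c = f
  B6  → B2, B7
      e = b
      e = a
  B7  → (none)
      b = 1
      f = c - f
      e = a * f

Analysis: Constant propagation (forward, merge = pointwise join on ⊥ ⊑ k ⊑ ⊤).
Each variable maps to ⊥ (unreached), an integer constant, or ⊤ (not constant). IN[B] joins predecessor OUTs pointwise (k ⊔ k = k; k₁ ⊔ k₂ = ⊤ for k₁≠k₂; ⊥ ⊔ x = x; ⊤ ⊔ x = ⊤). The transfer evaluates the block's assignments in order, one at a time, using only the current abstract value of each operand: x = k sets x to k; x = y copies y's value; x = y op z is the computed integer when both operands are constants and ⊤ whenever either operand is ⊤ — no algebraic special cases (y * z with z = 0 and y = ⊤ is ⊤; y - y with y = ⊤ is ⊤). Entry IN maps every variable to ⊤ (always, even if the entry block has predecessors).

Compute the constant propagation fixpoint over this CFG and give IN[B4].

Converged values:
  B0: | IN=(all ⊤) | OUT=(all ⊤)
  B1: | IN=(all ⊤) | OUT=(all ⊤)
  B2: | IN=(all ⊤) | OUT=(all ⊤)
  B3: | IN=(all ⊤) | OUT={a:2, b:6; rest ⊤}
  B4: | IN={a:2, b:6; rest ⊤} | OUT={b:-3; rest ⊤}
  B5: | IN=(all ⊤) | OUT=(all ⊤)
  B6: | IN=(all ⊤) | OUT=(all ⊤)
  B7: | IN=(all ⊤) | OUT={b:1; rest ⊤}

Merge at B4: IN[B4] = OUT[B3] = {a: 2, b: 6, c: ⊤, d: ⊤, e: ⊤, f: ⊤}

Answer: {a: 2, b: 6, c: ⊤, d: ⊤, e: ⊤, f: ⊤}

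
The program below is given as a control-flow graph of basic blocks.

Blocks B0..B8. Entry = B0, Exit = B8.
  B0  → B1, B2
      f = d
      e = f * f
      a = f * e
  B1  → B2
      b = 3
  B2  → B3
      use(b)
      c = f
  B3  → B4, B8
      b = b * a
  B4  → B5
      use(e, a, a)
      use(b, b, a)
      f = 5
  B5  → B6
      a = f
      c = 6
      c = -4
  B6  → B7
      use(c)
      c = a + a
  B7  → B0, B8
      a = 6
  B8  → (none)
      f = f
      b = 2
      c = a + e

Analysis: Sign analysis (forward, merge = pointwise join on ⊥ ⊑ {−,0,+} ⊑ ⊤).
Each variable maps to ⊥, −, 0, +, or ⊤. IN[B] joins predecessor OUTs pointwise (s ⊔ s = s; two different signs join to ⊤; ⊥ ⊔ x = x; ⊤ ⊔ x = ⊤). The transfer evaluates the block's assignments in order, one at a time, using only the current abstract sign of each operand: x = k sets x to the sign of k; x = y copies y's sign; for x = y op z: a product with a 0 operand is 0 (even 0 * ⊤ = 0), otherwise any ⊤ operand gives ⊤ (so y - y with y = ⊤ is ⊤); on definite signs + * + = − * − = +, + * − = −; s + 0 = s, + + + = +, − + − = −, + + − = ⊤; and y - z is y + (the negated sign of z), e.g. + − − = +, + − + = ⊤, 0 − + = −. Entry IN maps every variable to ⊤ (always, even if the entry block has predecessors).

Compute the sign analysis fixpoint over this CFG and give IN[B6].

Answer: {a: +, b: ⊤, c: -, d: ⊤, e: ⊤, f: +}

Derivation:
Per-block solution:
  B0:  IN=(all ⊤)  OUT=(all ⊤)
  B1:  IN=(all ⊤)  OUT={b:+; rest ⊤}
  B2:  IN=(all ⊤)  OUT=(all ⊤)
  B3:  IN=(all ⊤)  OUT=(all ⊤)
  B4:  IN=(all ⊤)  OUT={f:+; rest ⊤}
  B5:  IN={f:+; rest ⊤}  OUT={a:+, c:-, f:+; rest ⊤}
  B6:  IN={a:+, c:-, f:+; rest ⊤}  OUT={a:+, c:+, f:+; rest ⊤}
  B7:  IN={a:+, c:+, f:+; rest ⊤}  OUT={a:+, c:+, f:+; rest ⊤}
  B8:  IN=(all ⊤)  OUT={b:+; rest ⊤}

Merge at B6: IN[B6] = OUT[B5] = {a: +, b: ⊤, c: -, d: ⊤, e: ⊤, f: +}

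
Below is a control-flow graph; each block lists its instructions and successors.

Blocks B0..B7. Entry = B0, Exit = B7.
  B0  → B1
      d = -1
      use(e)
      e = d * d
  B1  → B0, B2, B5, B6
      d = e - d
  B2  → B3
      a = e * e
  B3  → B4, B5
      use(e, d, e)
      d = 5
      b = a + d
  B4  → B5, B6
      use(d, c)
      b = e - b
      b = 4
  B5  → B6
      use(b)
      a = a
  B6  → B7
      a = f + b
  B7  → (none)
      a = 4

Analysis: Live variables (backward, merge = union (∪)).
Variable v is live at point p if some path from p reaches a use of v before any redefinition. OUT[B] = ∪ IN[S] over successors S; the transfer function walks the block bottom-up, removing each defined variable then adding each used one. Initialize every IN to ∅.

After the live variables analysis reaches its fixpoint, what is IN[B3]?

Answer: {a, c, d, e, f}

Derivation:
Per-block solution:
  B0: | IN={a, b, c, e, f} | OUT={a, b, c, d, e, f}
  B1: | IN={a, b, c, d, e, f} | OUT={a, b, c, d, e, f}
  B2: | IN={c, d, e, f} | OUT={a, c, d, e, f}
  B3: | IN={a, c, d, e, f} | OUT={a, b, c, d, e, f}
  B4: | IN={a, b, c, d, e, f} | OUT={a, b, f}
  B5: | IN={a, b, f} | OUT={b, f}
  B6: | IN={b, f} | OUT={}
  B7: | IN={} | OUT={}

Merge at B3: OUT[B3] = IN[B4] ⊔ IN[B5] = {a, b, c, d, e, f}
Applying B3's transfer function to that OUT value gives IN[B3] (row B3 above).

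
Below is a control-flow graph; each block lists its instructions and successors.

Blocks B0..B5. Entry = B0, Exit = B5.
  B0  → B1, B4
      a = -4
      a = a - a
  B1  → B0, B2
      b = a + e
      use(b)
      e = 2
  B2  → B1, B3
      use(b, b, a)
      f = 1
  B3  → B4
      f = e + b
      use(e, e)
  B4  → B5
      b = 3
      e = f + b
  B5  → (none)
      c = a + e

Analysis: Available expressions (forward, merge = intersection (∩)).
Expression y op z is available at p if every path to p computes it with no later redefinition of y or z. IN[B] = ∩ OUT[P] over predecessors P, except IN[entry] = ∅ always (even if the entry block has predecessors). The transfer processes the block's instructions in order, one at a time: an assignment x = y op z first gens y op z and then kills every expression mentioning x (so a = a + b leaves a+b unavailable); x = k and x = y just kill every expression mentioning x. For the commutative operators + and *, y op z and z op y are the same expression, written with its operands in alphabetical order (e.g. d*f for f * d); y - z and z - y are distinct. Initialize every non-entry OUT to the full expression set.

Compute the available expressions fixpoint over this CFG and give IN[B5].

Converged values:
  B0:  IN={}  OUT={}
  B1:  IN={}  OUT={}
  B2:  IN={}  OUT={}
  B3:  IN={}  OUT={b+e}
  B4:  IN={}  OUT={b+f}
  B5:  IN={b+f}  OUT={a+e, b+f}

Merge at B5: IN[B5] = OUT[B4] = {b+f}

Answer: {b+f}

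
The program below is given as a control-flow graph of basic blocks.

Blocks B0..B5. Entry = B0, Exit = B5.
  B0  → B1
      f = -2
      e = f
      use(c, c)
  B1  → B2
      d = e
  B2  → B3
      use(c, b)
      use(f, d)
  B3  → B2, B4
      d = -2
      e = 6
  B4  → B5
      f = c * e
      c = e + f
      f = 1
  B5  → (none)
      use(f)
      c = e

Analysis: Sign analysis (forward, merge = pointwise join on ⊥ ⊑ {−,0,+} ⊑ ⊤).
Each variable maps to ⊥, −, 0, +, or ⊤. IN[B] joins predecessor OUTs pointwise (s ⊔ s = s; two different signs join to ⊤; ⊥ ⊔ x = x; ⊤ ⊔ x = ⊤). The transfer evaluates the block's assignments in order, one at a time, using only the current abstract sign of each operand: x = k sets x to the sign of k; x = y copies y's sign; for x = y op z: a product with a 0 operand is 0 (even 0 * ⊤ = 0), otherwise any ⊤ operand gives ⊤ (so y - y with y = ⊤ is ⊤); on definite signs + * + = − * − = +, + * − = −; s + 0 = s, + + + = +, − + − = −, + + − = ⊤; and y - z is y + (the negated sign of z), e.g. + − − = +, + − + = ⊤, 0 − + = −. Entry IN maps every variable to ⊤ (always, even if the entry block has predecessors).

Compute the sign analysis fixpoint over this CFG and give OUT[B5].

Answer: {a: ⊤, b: ⊤, c: +, d: -, e: +, f: +}

Working:
Per-block solution:
  B0:  IN=(all ⊤)  OUT={e:-, f:-; rest ⊤}
  B1:  IN={e:-, f:-; rest ⊤}  OUT={d:-, e:-, f:-; rest ⊤}
  B2:  IN={d:-, f:-; rest ⊤}  OUT={d:-, f:-; rest ⊤}
  B3:  IN={d:-, f:-; rest ⊤}  OUT={d:-, e:+, f:-; rest ⊤}
  B4:  IN={d:-, e:+, f:-; rest ⊤}  OUT={d:-, e:+, f:+; rest ⊤}
  B5:  IN={d:-, e:+, f:+; rest ⊤}  OUT={c:+, d:-, e:+, f:+; rest ⊤}

Merge at B5: IN[B5] = OUT[B4] = {a: ⊤, b: ⊤, c: ⊤, d: -, e: +, f: +}
Applying B5's transfer function to that IN value gives OUT[B5] (row B5 above).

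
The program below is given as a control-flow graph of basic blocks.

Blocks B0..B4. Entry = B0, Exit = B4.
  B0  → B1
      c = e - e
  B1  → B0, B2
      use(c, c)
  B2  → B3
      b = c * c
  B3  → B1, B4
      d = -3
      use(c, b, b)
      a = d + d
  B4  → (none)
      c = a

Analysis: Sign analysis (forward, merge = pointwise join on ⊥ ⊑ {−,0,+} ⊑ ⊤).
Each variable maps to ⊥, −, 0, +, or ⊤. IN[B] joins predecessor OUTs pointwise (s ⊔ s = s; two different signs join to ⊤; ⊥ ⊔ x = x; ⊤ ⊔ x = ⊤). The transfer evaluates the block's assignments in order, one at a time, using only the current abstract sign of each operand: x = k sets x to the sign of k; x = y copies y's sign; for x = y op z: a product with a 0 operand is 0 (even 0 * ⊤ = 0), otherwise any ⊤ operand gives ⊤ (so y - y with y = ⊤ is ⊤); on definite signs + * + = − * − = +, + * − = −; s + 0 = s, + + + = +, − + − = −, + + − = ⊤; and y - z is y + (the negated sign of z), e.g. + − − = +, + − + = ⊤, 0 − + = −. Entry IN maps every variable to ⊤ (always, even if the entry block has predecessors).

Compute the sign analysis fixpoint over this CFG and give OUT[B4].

Answer: {a: -, b: ⊤, c: -, d: -, e: ⊤, f: ⊤}

Working:
Converged values:
  B0:  IN=(all ⊤)  OUT=(all ⊤)
  B1:  IN=(all ⊤)  OUT=(all ⊤)
  B2:  IN=(all ⊤)  OUT=(all ⊤)
  B3:  IN=(all ⊤)  OUT={a:-, d:-; rest ⊤}
  B4:  IN={a:-, d:-; rest ⊤}  OUT={a:-, c:-, d:-; rest ⊤}

Merge at B4: IN[B4] = OUT[B3] = {a: -, b: ⊤, c: ⊤, d: -, e: ⊤, f: ⊤}
Applying B4's transfer function to that IN value gives OUT[B4] (row B4 above).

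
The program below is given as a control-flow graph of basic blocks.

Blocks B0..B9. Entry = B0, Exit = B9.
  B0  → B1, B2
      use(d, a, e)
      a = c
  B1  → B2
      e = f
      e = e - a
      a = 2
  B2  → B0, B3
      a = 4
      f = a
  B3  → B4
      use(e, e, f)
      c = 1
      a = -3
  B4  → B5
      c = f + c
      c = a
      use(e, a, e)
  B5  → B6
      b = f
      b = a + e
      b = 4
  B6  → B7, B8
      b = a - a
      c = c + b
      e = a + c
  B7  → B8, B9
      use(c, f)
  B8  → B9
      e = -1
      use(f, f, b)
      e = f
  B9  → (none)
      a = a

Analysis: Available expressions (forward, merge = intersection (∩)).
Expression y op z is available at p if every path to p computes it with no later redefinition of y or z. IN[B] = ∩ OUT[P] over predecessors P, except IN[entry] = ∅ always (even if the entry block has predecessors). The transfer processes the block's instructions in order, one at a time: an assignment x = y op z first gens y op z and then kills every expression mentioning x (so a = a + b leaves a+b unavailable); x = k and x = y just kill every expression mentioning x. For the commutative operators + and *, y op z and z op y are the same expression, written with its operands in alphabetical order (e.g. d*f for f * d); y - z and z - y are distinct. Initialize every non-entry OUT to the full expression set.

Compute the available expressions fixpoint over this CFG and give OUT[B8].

Per-block solution:
  B0: | IN={} | OUT={}
  B1: | IN={} | OUT={}
  B2: | IN={} | OUT={}
  B3: | IN={} | OUT={}
  B4: | IN={} | OUT={}
  B5: | IN={} | OUT={a+e}
  B6: | IN={a+e} | OUT={a+c, a-a}
  B7: | IN={a+c, a-a} | OUT={a+c, a-a}
  B8: | IN={a+c, a-a} | OUT={a+c, a-a}
  B9: | IN={a+c, a-a} | OUT={}

Merge at B8: IN[B8] = OUT[B6] ∩ OUT[B7] = {a+c, a-a}
Applying B8's transfer function to that IN value gives OUT[B8] (row B8 above).

Answer: {a+c, a-a}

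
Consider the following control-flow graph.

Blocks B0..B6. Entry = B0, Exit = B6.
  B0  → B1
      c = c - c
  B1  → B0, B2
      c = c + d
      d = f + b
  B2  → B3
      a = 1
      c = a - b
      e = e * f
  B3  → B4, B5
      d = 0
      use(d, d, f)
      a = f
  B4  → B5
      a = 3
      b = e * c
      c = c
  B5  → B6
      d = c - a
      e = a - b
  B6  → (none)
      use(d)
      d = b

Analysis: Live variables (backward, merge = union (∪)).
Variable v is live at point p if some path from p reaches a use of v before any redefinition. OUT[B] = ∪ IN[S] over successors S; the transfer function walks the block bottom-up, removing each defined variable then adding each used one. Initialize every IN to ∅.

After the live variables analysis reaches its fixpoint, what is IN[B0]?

Fixpoint table:
  B0:  IN={b, c, d, e, f}  OUT={b, c, d, e, f}
  B1:  IN={b, c, d, e, f}  OUT={b, c, d, e, f}
  B2:  IN={b, e, f}  OUT={b, c, e, f}
  B3:  IN={b, c, e, f}  OUT={a, b, c, e}
  B4:  IN={c, e}  OUT={a, b, c}
  B5:  IN={a, b, c}  OUT={b, d}
  B6:  IN={b, d}  OUT={}

Merge at B0: OUT[B0] = IN[B1] = {b, c, d, e, f}
Applying B0's transfer function to that OUT value gives IN[B0] (row B0 above).

Answer: {b, c, d, e, f}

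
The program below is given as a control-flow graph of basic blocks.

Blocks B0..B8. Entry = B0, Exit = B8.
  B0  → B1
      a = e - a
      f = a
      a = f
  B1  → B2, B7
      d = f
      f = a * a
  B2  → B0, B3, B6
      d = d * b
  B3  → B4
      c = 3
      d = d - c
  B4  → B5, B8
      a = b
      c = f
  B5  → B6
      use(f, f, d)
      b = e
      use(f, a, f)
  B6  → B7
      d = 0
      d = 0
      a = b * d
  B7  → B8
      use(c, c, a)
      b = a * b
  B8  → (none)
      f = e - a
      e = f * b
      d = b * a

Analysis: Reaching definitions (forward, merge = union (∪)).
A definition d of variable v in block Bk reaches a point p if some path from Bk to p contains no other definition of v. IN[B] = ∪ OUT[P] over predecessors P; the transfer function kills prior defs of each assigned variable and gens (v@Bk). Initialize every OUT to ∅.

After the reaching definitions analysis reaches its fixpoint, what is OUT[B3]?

Fixpoint table:
  B0:  IN={a@B0, d@B2, f@B1}  OUT={a@B0, d@B2, f@B0}
  B1:  IN={a@B0, d@B2, f@B0}  OUT={a@B0, d@B1, f@B1}
  B2:  IN={a@B0, d@B1, f@B1}  OUT={a@B0, d@B2, f@B1}
  B3:  IN={a@B0, d@B2, f@B1}  OUT={a@B0, c@B3, d@B3, f@B1}
  B4:  IN={a@B0, c@B3, d@B3, f@B1}  OUT={a@B4, c@B4, d@B3, f@B1}
  B5:  IN={a@B4, c@B4, d@B3, f@B1}  OUT={a@B4, b@B5, c@B4, d@B3, f@B1}
  B6:  IN={a@B0, a@B4, b@B5, c@B4, d@B2, d@B3, f@B1}  OUT={a@B6, b@B5, c@B4, d@B6, f@B1}
  B7:  IN={a@B0, a@B6, b@B5, c@B4, d@B1, d@B6, f@B1}  OUT={a@B0, a@B6, b@B7, c@B4, d@B1, d@B6, f@B1}
  B8:  IN={a@B0, a@B4, a@B6, b@B7, c@B4, d@B1, d@B3, d@B6, f@B1}  OUT={a@B0, a@B4, a@B6, b@B7, c@B4, d@B8, e@B8, f@B8}

Merge at B3: IN[B3] = OUT[B2] = {a@B0, d@B2, f@B1}
Applying B3's transfer function to that IN value gives OUT[B3] (row B3 above).

Answer: {a@B0, c@B3, d@B3, f@B1}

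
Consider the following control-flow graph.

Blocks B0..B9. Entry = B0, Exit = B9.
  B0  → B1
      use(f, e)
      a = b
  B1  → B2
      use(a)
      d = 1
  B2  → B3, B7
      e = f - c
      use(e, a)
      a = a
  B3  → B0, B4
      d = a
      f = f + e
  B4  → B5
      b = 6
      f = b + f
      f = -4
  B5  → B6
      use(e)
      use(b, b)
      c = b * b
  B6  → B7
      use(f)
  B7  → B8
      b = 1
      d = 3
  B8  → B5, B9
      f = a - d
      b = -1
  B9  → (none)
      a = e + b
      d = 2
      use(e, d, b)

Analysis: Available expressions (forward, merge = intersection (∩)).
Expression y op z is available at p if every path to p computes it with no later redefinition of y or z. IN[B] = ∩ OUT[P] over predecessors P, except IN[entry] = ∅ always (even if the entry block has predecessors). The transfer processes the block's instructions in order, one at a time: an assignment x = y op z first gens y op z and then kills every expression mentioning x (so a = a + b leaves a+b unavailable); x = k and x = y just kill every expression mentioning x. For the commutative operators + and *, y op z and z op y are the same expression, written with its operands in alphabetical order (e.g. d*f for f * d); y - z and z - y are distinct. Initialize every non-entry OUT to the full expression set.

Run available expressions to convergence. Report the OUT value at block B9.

Answer: {b+e}

Trace:
Converged values:
  B0:   IN={}   OUT={}
  B1:   IN={}   OUT={}
  B2:   IN={}   OUT={f-c}
  B3:   IN={f-c}   OUT={}
  B4:   IN={}   OUT={}
  B5:   IN={}   OUT={b*b}
  B6:   IN={b*b}   OUT={b*b}
  B7:   IN={}   OUT={}
  B8:   IN={}   OUT={a-d}
  B9:   IN={a-d}   OUT={b+e}

Merge at B9: IN[B9] = OUT[B8] = {a-d}
Applying B9's transfer function to that IN value gives OUT[B9] (row B9 above).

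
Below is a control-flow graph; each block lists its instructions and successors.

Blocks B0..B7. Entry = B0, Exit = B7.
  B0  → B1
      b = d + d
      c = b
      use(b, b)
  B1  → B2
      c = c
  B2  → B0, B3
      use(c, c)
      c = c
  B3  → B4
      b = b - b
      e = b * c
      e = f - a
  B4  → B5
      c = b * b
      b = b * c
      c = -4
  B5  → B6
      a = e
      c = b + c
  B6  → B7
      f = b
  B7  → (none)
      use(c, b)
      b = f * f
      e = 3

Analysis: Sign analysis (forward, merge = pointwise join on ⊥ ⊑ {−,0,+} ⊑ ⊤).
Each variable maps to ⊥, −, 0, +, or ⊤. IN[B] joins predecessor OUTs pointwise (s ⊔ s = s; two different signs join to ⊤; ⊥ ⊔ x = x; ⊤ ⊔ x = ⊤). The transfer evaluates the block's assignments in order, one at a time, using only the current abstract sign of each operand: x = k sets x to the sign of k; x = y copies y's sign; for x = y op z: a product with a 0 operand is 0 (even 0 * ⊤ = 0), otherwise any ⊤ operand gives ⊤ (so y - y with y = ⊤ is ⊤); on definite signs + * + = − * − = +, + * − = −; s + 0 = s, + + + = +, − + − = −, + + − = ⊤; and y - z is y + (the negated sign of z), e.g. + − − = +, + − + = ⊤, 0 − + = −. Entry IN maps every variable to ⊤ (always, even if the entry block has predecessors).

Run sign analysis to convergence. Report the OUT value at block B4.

Answer: {a: ⊤, b: ⊤, c: -, d: ⊤, e: ⊤, f: ⊤}

Derivation:
Converged values:
  B0:  IN=(all ⊤)  OUT=(all ⊤)
  B1:  IN=(all ⊤)  OUT=(all ⊤)
  B2:  IN=(all ⊤)  OUT=(all ⊤)
  B3:  IN=(all ⊤)  OUT=(all ⊤)
  B4:  IN=(all ⊤)  OUT={c:-; rest ⊤}
  B5:  IN={c:-; rest ⊤}  OUT=(all ⊤)
  B6:  IN=(all ⊤)  OUT=(all ⊤)
  B7:  IN=(all ⊤)  OUT={e:+; rest ⊤}

Merge at B4: IN[B4] = OUT[B3] = {a: ⊤, b: ⊤, c: ⊤, d: ⊤, e: ⊤, f: ⊤}
Applying B4's transfer function to that IN value gives OUT[B4] (row B4 above).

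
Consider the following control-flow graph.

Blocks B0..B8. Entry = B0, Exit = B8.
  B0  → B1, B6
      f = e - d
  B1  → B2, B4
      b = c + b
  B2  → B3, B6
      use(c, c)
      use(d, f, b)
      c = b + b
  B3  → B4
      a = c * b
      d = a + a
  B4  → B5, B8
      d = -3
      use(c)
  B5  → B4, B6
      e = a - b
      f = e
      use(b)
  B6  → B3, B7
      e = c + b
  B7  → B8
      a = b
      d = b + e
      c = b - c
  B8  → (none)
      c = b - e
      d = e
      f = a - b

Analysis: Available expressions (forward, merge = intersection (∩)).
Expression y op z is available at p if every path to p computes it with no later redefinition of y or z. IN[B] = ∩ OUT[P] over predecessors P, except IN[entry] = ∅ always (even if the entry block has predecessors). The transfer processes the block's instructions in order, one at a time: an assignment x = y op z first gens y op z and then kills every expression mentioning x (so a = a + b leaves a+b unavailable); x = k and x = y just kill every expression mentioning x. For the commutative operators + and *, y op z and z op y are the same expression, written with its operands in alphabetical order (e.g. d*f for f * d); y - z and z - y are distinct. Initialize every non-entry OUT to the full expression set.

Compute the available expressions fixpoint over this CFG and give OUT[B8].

Fixpoint table:
  B0: | IN={} | OUT={e-d}
  B1: | IN={e-d} | OUT={e-d}
  B2: | IN={e-d} | OUT={b+b, e-d}
  B3: | IN={} | OUT={a+a, b*c}
  B4: | IN={} | OUT={}
  B5: | IN={} | OUT={a-b}
  B6: | IN={} | OUT={b+c}
  B7: | IN={b+c} | OUT={b+e}
  B8: | IN={} | OUT={a-b, b-e}

Merge at B8: IN[B8] = OUT[B4] ∩ OUT[B7] = {}
Applying B8's transfer function to that IN value gives OUT[B8] (row B8 above).

Answer: {a-b, b-e}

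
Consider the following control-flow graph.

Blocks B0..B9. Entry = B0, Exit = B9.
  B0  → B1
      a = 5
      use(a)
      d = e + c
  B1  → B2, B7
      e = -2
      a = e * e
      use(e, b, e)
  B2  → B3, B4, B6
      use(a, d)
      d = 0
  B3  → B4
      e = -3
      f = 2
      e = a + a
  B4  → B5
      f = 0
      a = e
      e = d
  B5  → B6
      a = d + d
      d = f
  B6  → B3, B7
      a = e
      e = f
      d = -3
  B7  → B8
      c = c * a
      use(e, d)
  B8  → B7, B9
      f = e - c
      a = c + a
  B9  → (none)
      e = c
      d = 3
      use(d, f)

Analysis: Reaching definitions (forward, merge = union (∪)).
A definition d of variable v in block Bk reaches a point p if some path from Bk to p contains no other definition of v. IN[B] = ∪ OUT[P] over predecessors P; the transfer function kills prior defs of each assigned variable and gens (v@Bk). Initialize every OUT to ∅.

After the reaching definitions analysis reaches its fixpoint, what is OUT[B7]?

Answer: {a@B1, a@B6, a@B8, c@B7, d@B0, d@B6, e@B1, e@B6, f@B4, f@B8}

Derivation:
Converged values:
  B0: | IN={} | OUT={a@B0, d@B0}
  B1: | IN={a@B0, d@B0} | OUT={a@B1, d@B0, e@B1}
  B2: | IN={a@B1, d@B0, e@B1} | OUT={a@B1, d@B2, e@B1}
  B3: | IN={a@B1, a@B6, d@B2, d@B6, e@B1, e@B6, f@B4} | OUT={a@B1, a@B6, d@B2, d@B6, e@B3, f@B3}
  B4: | IN={a@B1, a@B6, d@B2, d@B6, e@B1, e@B3, f@B3} | OUT={a@B4, d@B2, d@B6, e@B4, f@B4}
  B5: | IN={a@B4, d@B2, d@B6, e@B4, f@B4} | OUT={a@B5, d@B5, e@B4, f@B4}
  B6: | IN={a@B1, a@B5, d@B2, d@B5, e@B1, e@B4, f@B4} | OUT={a@B6, d@B6, e@B6, f@B4}
  B7: | IN={a@B1, a@B6, a@B8, c@B7, d@B0, d@B6, e@B1, e@B6, f@B4, f@B8} | OUT={a@B1, a@B6, a@B8, c@B7, d@B0, d@B6, e@B1, e@B6, f@B4, f@B8}
  B8: | IN={a@B1, a@B6, a@B8, c@B7, d@B0, d@B6, e@B1, e@B6, f@B4, f@B8} | OUT={a@B8, c@B7, d@B0, d@B6, e@B1, e@B6, f@B8}
  B9: | IN={a@B8, c@B7, d@B0, d@B6, e@B1, e@B6, f@B8} | OUT={a@B8, c@B7, d@B9, e@B9, f@B8}

Merge at B7: IN[B7] = OUT[B1] ⊔ OUT[B6] ⊔ OUT[B8] = {a@B1, a@B6, a@B8, c@B7, d@B0, d@B6, e@B1, e@B6, f@B4, f@B8}
Applying B7's transfer function to that IN value gives OUT[B7] (row B7 above).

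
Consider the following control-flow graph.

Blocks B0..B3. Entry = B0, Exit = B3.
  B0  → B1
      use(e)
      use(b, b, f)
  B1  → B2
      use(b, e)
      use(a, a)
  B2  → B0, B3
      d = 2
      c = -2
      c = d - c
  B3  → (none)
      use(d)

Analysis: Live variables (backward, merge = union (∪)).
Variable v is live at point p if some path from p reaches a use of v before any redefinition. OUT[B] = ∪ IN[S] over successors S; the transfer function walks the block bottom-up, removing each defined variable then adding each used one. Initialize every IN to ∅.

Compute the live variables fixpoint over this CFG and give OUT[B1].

Converged values:
  B0: | IN={a, b, e, f} | OUT={a, b, e, f}
  B1: | IN={a, b, e, f} | OUT={a, b, e, f}
  B2: | IN={a, b, e, f} | OUT={a, b, d, e, f}
  B3: | IN={d} | OUT={}

Merge at B1: OUT[B1] = IN[B2] = {a, b, e, f}

Answer: {a, b, e, f}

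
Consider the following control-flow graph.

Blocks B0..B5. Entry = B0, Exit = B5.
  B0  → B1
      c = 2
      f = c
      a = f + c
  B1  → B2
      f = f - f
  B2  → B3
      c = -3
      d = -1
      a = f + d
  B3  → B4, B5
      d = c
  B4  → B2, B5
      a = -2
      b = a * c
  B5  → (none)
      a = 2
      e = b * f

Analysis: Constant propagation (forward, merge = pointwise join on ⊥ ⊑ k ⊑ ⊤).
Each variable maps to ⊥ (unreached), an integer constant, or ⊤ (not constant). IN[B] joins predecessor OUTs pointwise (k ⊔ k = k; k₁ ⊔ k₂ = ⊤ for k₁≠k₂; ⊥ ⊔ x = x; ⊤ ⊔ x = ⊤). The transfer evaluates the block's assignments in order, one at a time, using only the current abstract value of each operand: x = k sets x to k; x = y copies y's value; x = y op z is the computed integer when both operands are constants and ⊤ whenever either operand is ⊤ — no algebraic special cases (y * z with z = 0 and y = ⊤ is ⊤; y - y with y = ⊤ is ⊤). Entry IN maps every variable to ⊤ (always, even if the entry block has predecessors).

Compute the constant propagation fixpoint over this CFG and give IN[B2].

Fixpoint table:
  B0: | IN=(all ⊤) | OUT={a:4, c:2, f:2; rest ⊤}
  B1: | IN={a:4, c:2, f:2; rest ⊤} | OUT={a:4, c:2, f:0; rest ⊤}
  B2: | IN={f:0; rest ⊤} | OUT={a:-1, c:-3, d:-1, f:0; rest ⊤}
  B3: | IN={a:-1, c:-3, d:-1, f:0; rest ⊤} | OUT={a:-1, c:-3, d:-3, f:0; rest ⊤}
  B4: | IN={a:-1, c:-3, d:-3, f:0; rest ⊤} | OUT={a:-2, b:6, c:-3, d:-3, f:0; rest ⊤}
  B5: | IN={c:-3, d:-3, f:0; rest ⊤} | OUT={a:2, c:-3, d:-3, f:0; rest ⊤}

Merge at B2: IN[B2] = OUT[B1] ⊔ OUT[B4] = {a: ⊤, b: ⊤, c: ⊤, d: ⊤, e: ⊤, f: 0}

Answer: {a: ⊤, b: ⊤, c: ⊤, d: ⊤, e: ⊤, f: 0}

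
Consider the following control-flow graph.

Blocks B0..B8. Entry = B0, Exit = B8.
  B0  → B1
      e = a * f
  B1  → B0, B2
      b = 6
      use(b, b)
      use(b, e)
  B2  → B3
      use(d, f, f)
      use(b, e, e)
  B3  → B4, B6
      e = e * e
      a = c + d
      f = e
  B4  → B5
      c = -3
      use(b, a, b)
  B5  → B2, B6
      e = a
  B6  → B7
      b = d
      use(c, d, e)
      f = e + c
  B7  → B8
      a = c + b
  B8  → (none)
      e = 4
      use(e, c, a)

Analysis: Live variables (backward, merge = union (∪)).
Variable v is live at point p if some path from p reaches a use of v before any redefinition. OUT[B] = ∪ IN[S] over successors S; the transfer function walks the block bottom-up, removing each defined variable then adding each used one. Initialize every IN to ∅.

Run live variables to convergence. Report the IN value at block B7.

Converged values:
  B0: | IN={a, c, d, f} | OUT={a, c, d, e, f}
  B1: | IN={a, c, d, e, f} | OUT={a, b, c, d, e, f}
  B2: | IN={b, c, d, e, f} | OUT={b, c, d, e}
  B3: | IN={b, c, d, e} | OUT={a, b, c, d, e, f}
  B4: | IN={a, b, d, f} | OUT={a, b, c, d, f}
  B5: | IN={a, b, c, d, f} | OUT={b, c, d, e, f}
  B6: | IN={c, d, e} | OUT={b, c}
  B7: | IN={b, c} | OUT={a, c}
  B8: | IN={a, c} | OUT={}

Merge at B7: OUT[B7] = IN[B8] = {a, c}
Applying B7's transfer function to that OUT value gives IN[B7] (row B7 above).

Answer: {b, c}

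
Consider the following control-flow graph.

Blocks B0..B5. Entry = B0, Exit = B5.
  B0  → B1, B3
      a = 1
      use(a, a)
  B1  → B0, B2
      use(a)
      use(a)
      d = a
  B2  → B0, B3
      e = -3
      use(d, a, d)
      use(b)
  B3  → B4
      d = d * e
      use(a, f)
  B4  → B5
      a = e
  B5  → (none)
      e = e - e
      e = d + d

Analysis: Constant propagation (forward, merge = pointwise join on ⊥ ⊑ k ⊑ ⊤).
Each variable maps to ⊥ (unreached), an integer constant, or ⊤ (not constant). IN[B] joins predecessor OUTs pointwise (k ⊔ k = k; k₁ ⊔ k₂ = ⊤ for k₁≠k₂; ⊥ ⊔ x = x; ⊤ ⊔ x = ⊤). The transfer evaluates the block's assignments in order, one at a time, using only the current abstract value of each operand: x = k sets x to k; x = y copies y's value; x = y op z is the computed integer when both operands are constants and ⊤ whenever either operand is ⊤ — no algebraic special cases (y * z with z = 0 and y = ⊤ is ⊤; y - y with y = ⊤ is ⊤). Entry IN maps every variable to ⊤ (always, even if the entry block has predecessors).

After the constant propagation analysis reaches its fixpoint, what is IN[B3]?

Per-block solution:
  B0:   IN=(all ⊤)   OUT={a:1; rest ⊤}
  B1:   IN={a:1; rest ⊤}   OUT={a:1, d:1; rest ⊤}
  B2:   IN={a:1, d:1; rest ⊤}   OUT={a:1, d:1, e:-3; rest ⊤}
  B3:   IN={a:1; rest ⊤}   OUT={a:1; rest ⊤}
  B4:   IN={a:1; rest ⊤}   OUT=(all ⊤)
  B5:   IN=(all ⊤)   OUT=(all ⊤)

Merge at B3: IN[B3] = OUT[B0] ⊔ OUT[B2] = {a: 1, b: ⊤, c: ⊤, d: ⊤, e: ⊤, f: ⊤}

Answer: {a: 1, b: ⊤, c: ⊤, d: ⊤, e: ⊤, f: ⊤}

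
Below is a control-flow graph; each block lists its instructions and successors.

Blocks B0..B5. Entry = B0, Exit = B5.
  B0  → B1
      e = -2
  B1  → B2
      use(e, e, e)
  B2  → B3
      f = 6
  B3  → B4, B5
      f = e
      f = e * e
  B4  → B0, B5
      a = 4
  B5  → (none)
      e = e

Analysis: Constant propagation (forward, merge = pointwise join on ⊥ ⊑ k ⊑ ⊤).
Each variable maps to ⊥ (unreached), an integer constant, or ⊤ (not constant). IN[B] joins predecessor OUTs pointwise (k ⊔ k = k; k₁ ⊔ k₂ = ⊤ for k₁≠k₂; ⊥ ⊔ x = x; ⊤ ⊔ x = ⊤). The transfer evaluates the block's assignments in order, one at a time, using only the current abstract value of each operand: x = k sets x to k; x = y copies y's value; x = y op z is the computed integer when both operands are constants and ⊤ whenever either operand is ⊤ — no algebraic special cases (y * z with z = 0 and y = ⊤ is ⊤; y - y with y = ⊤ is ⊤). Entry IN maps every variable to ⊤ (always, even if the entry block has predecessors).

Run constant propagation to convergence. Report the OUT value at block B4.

Fixpoint table:
  B0:   IN=(all ⊤)   OUT={e:-2; rest ⊤}
  B1:   IN={e:-2; rest ⊤}   OUT={e:-2; rest ⊤}
  B2:   IN={e:-2; rest ⊤}   OUT={e:-2, f:6; rest ⊤}
  B3:   IN={e:-2, f:6; rest ⊤}   OUT={e:-2, f:4; rest ⊤}
  B4:   IN={e:-2, f:4; rest ⊤}   OUT={a:4, e:-2, f:4; rest ⊤}
  B5:   IN={e:-2, f:4; rest ⊤}   OUT={e:-2, f:4; rest ⊤}

Merge at B4: IN[B4] = OUT[B3] = {a: ⊤, b: ⊤, c: ⊤, d: ⊤, e: -2, f: 4}
Applying B4's transfer function to that IN value gives OUT[B4] (row B4 above).

Answer: {a: 4, b: ⊤, c: ⊤, d: ⊤, e: -2, f: 4}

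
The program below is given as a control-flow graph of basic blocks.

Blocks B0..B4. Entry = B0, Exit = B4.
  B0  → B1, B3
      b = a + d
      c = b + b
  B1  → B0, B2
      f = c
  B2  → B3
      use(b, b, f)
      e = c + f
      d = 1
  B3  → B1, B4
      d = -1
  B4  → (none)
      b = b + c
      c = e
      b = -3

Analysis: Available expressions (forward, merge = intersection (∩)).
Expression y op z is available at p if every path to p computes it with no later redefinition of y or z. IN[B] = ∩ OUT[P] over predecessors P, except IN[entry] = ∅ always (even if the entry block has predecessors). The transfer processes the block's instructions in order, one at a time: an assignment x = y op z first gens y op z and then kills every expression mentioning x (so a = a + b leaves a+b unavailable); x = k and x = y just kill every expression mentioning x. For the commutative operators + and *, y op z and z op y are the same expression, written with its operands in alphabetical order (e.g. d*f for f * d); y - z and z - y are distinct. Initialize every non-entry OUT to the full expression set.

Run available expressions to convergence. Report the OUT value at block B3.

Answer: {b+b}

Trace:
Converged values:
  B0:  IN={}  OUT={a+d, b+b}
  B1:  IN={b+b}  OUT={b+b}
  B2:  IN={b+b}  OUT={b+b, c+f}
  B3:  IN={b+b}  OUT={b+b}
  B4:  IN={b+b}  OUT={}

Merge at B3: IN[B3] = OUT[B0] ∩ OUT[B2] = {b+b}
Applying B3's transfer function to that IN value gives OUT[B3] (row B3 above).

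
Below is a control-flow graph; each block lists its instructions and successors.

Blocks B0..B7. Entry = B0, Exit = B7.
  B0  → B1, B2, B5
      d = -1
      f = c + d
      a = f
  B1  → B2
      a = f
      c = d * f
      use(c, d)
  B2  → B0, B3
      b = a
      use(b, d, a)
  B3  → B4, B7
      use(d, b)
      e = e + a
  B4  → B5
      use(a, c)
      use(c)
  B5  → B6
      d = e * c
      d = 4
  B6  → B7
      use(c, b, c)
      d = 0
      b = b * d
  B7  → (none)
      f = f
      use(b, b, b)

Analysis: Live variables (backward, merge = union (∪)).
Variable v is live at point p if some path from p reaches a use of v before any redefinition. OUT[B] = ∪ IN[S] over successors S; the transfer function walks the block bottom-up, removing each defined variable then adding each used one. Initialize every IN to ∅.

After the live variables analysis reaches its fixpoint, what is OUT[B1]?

Converged values:
  B0:  IN={b, c, e}  OUT={a, b, c, d, e, f}
  B1:  IN={d, e, f}  OUT={a, c, d, e, f}
  B2:  IN={a, c, d, e, f}  OUT={a, b, c, d, e, f}
  B3:  IN={a, b, c, d, e, f}  OUT={a, b, c, e, f}
  B4:  IN={a, b, c, e, f}  OUT={b, c, e, f}
  B5:  IN={b, c, e, f}  OUT={b, c, f}
  B6:  IN={b, c, f}  OUT={b, f}
  B7:  IN={b, f}  OUT={}

Merge at B1: OUT[B1] = IN[B2] = {a, c, d, e, f}

Answer: {a, c, d, e, f}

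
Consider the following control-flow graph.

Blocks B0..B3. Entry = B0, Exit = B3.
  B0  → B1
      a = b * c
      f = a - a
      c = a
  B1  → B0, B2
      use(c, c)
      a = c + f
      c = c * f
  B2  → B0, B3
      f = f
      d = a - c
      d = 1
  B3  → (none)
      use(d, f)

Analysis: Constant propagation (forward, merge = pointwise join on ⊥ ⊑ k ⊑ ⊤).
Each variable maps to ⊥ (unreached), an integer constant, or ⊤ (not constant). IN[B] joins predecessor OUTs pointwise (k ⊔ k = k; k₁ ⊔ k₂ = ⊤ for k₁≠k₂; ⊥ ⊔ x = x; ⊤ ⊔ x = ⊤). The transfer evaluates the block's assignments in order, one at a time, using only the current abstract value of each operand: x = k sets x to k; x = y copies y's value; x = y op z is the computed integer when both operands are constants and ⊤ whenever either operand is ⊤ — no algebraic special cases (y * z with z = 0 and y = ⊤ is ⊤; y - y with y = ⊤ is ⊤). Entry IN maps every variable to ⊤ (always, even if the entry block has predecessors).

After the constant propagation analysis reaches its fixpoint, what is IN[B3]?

Answer: {a: ⊤, b: ⊤, c: ⊤, d: 1, e: ⊤, f: ⊤}

Working:
Per-block solution:
  B0:   IN=(all ⊤)   OUT=(all ⊤)
  B1:   IN=(all ⊤)   OUT=(all ⊤)
  B2:   IN=(all ⊤)   OUT={d:1; rest ⊤}
  B3:   IN={d:1; rest ⊤}   OUT={d:1; rest ⊤}

Merge at B3: IN[B3] = OUT[B2] = {a: ⊤, b: ⊤, c: ⊤, d: 1, e: ⊤, f: ⊤}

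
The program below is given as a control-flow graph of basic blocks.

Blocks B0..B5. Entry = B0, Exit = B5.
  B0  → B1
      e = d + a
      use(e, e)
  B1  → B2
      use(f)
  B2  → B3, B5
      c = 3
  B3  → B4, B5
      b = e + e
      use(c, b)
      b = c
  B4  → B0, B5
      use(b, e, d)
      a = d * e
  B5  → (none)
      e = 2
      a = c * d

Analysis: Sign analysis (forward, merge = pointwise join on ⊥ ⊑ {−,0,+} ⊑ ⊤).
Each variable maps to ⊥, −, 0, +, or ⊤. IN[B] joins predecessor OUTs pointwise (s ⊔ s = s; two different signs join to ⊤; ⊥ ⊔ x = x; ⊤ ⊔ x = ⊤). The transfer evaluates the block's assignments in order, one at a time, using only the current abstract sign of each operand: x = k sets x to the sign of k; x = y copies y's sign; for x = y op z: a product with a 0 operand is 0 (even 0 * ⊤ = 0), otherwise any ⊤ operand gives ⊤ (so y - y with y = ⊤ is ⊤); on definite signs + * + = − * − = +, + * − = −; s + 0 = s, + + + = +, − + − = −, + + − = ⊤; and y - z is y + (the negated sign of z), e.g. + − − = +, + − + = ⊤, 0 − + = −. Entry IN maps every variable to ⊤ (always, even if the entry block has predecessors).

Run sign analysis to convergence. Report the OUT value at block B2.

Answer: {a: ⊤, b: ⊤, c: +, d: ⊤, e: ⊤, f: ⊤}

Working:
Fixpoint table:
  B0:  IN=(all ⊤)  OUT=(all ⊤)
  B1:  IN=(all ⊤)  OUT=(all ⊤)
  B2:  IN=(all ⊤)  OUT={c:+; rest ⊤}
  B3:  IN={c:+; rest ⊤}  OUT={b:+, c:+; rest ⊤}
  B4:  IN={b:+, c:+; rest ⊤}  OUT={b:+, c:+; rest ⊤}
  B5:  IN={c:+; rest ⊤}  OUT={c:+, e:+; rest ⊤}

Merge at B2: IN[B2] = OUT[B1] = {a: ⊤, b: ⊤, c: ⊤, d: ⊤, e: ⊤, f: ⊤}
Applying B2's transfer function to that IN value gives OUT[B2] (row B2 above).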